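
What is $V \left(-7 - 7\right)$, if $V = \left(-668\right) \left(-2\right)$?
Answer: $-18704$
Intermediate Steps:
$V = 1336$
$V \left(-7 - 7\right) = 1336 \left(-7 - 7\right) = 1336 \left(-14\right) = -18704$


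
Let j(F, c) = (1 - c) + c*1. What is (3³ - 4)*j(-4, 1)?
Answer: 23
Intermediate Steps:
j(F, c) = 1 (j(F, c) = (1 - c) + c = 1)
(3³ - 4)*j(-4, 1) = (3³ - 4)*1 = (27 - 4)*1 = 23*1 = 23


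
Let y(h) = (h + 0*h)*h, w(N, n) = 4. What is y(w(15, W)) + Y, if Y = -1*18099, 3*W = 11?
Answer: -18083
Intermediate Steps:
W = 11/3 (W = (⅓)*11 = 11/3 ≈ 3.6667)
y(h) = h² (y(h) = (h + 0)*h = h*h = h²)
Y = -18099
y(w(15, W)) + Y = 4² - 18099 = 16 - 18099 = -18083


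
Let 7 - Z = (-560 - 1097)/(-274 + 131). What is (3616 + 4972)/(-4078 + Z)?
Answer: -614042/291905 ≈ -2.1036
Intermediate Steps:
Z = -656/143 (Z = 7 - (-560 - 1097)/(-274 + 131) = 7 - (-1657)/(-143) = 7 - (-1657)*(-1)/143 = 7 - 1*1657/143 = 7 - 1657/143 = -656/143 ≈ -4.5874)
(3616 + 4972)/(-4078 + Z) = (3616 + 4972)/(-4078 - 656/143) = 8588/(-583810/143) = 8588*(-143/583810) = -614042/291905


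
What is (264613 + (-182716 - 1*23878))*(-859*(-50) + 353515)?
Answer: 23002502835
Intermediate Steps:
(264613 + (-182716 - 1*23878))*(-859*(-50) + 353515) = (264613 + (-182716 - 23878))*(42950 + 353515) = (264613 - 206594)*396465 = 58019*396465 = 23002502835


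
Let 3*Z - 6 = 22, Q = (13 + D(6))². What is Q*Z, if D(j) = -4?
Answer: 756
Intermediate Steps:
Q = 81 (Q = (13 - 4)² = 9² = 81)
Z = 28/3 (Z = 2 + (⅓)*22 = 2 + 22/3 = 28/3 ≈ 9.3333)
Q*Z = 81*(28/3) = 756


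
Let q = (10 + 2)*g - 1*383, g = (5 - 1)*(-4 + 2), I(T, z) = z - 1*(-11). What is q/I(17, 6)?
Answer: -479/17 ≈ -28.176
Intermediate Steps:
I(T, z) = 11 + z (I(T, z) = z + 11 = 11 + z)
g = -8 (g = 4*(-2) = -8)
q = -479 (q = (10 + 2)*(-8) - 1*383 = 12*(-8) - 383 = -96 - 383 = -479)
q/I(17, 6) = -479/(11 + 6) = -479/17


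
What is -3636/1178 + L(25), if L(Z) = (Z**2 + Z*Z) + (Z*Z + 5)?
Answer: 1105502/589 ≈ 1876.9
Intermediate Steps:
L(Z) = 5 + 3*Z**2 (L(Z) = (Z**2 + Z**2) + (Z**2 + 5) = 2*Z**2 + (5 + Z**2) = 5 + 3*Z**2)
-3636/1178 + L(25) = -3636/1178 + (5 + 3*25**2) = -3636*1/1178 + (5 + 3*625) = -1818/589 + (5 + 1875) = -1818/589 + 1880 = 1105502/589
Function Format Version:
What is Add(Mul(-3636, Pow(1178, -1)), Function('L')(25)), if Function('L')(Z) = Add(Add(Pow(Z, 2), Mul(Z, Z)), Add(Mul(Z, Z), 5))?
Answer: Rational(1105502, 589) ≈ 1876.9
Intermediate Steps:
Function('L')(Z) = Add(5, Mul(3, Pow(Z, 2))) (Function('L')(Z) = Add(Add(Pow(Z, 2), Pow(Z, 2)), Add(Pow(Z, 2), 5)) = Add(Mul(2, Pow(Z, 2)), Add(5, Pow(Z, 2))) = Add(5, Mul(3, Pow(Z, 2))))
Add(Mul(-3636, Pow(1178, -1)), Function('L')(25)) = Add(Mul(-3636, Pow(1178, -1)), Add(5, Mul(3, Pow(25, 2)))) = Add(Mul(-3636, Rational(1, 1178)), Add(5, Mul(3, 625))) = Add(Rational(-1818, 589), Add(5, 1875)) = Add(Rational(-1818, 589), 1880) = Rational(1105502, 589)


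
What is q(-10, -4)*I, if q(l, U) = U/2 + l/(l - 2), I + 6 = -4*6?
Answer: 35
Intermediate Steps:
I = -30 (I = -6 - 4*6 = -6 - 24 = -30)
q(l, U) = U/2 + l/(-2 + l) (q(l, U) = U*(1/2) + l/(-2 + l) = U/2 + l/(-2 + l))
q(-10, -4)*I = ((-10 - 1*(-4) + (1/2)*(-4)*(-10))/(-2 - 10))*(-30) = ((-10 + 4 + 20)/(-12))*(-30) = -1/12*14*(-30) = -7/6*(-30) = 35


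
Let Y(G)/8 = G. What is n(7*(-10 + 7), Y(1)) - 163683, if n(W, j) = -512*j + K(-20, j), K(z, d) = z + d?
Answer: -167791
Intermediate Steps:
K(z, d) = d + z
Y(G) = 8*G
n(W, j) = -20 - 511*j (n(W, j) = -512*j + (j - 20) = -512*j + (-20 + j) = -20 - 511*j)
n(7*(-10 + 7), Y(1)) - 163683 = (-20 - 4088) - 163683 = -4108 - 163683 = -167791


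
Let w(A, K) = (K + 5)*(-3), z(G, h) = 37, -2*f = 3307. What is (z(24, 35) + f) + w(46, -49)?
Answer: -2969/2 ≈ -1484.5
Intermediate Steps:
f = -3307/2 (f = -½*3307 = -3307/2 ≈ -1653.5)
w(A, K) = -15 - 3*K (w(A, K) = (5 + K)*(-3) = -15 - 3*K)
(z(24, 35) + f) + w(46, -49) = (37 - 3307/2) + (-15 - 3*(-49)) = -3233/2 + (-15 + 147) = -3233/2 + 132 = -2969/2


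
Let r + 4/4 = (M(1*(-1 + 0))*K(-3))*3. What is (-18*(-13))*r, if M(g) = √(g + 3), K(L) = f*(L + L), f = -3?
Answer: -234 + 12636*√2 ≈ 17636.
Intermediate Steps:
K(L) = -6*L (K(L) = -3*(L + L) = -6*L)
M(g) = √(3 + g)
r = -1 + 54*√2 (r = -1 + (√(3 + 1*(-1 + 0))*(-6*(-3)))*3 = -1 + (√(3 + 1*(-1))*18)*3 = -1 + (√(3 - 1)*18)*3 = -1 + (√2*18)*3 = -1 + (18*√2)*3 = -1 + 54*√2 ≈ 75.368)
(-18*(-13))*r = (-18*(-13))*(-1 + 54*√2) = 234*(-1 + 54*√2) = -234 + 12636*√2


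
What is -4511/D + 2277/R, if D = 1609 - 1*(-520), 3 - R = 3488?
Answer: -20568568/7419565 ≈ -2.7722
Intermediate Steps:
R = -3485 (R = 3 - 1*3488 = 3 - 3488 = -3485)
D = 2129 (D = 1609 + 520 = 2129)
-4511/D + 2277/R = -4511/2129 + 2277/(-3485) = -4511*1/2129 + 2277*(-1/3485) = -4511/2129 - 2277/3485 = -20568568/7419565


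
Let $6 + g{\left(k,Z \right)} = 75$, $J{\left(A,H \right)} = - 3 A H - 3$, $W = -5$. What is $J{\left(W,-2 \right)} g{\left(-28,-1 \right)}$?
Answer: $-2277$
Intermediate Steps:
$J{\left(A,H \right)} = -3 - 3 A H$ ($J{\left(A,H \right)} = - 3 A H - 3 = -3 - 3 A H$)
$g{\left(k,Z \right)} = 69$ ($g{\left(k,Z \right)} = -6 + 75 = 69$)
$J{\left(W,-2 \right)} g{\left(-28,-1 \right)} = \left(-3 - \left(-15\right) \left(-2\right)\right) 69 = \left(-3 - 30\right) 69 = \left(-33\right) 69 = -2277$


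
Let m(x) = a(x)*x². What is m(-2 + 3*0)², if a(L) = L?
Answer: 64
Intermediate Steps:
m(x) = x³ (m(x) = x*x² = x³)
m(-2 + 3*0)² = ((-2 + 3*0)³)² = ((-2 + 0)³)² = ((-2)³)² = (-8)² = 64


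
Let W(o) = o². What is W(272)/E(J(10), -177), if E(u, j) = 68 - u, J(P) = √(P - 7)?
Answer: 5030912/4621 + 73984*√3/4621 ≈ 1116.4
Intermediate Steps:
J(P) = √(-7 + P)
W(272)/E(J(10), -177) = 272²/(68 - √(-7 + 10)) = 73984/(68 - √3)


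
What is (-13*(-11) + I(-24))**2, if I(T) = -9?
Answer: 17956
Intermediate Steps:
(-13*(-11) + I(-24))**2 = (-13*(-11) - 9)**2 = (143 - 9)**2 = 134**2 = 17956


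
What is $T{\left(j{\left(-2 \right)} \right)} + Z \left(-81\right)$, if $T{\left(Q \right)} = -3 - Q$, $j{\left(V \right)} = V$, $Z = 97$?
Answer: $-7858$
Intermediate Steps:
$T{\left(j{\left(-2 \right)} \right)} + Z \left(-81\right) = \left(-3 - -2\right) + 97 \left(-81\right) = \left(-3 + 2\right) - 7857 = -1 - 7857 = -7858$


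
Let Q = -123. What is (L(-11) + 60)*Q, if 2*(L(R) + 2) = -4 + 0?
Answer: -6888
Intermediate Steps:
L(R) = -4 (L(R) = -2 + (-4 + 0)/2 = -2 + (½)*(-4) = -2 - 2 = -4)
(L(-11) + 60)*Q = (-4 + 60)*(-123) = 56*(-123) = -6888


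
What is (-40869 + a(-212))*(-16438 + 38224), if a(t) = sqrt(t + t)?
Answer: -890372034 + 43572*I*sqrt(106) ≈ -8.9037e+8 + 4.486e+5*I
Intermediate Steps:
a(t) = sqrt(2)*sqrt(t) (a(t) = sqrt(2*t) = sqrt(2)*sqrt(t))
(-40869 + a(-212))*(-16438 + 38224) = (-40869 + sqrt(2)*sqrt(-212))*(-16438 + 38224) = (-40869 + sqrt(2)*(2*I*sqrt(53)))*21786 = (-40869 + 2*I*sqrt(106))*21786 = -890372034 + 43572*I*sqrt(106)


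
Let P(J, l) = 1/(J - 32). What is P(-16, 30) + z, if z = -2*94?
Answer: -9025/48 ≈ -188.02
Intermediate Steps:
P(J, l) = 1/(-32 + J)
z = -188
P(-16, 30) + z = 1/(-32 - 16) - 188 = 1/(-48) - 188 = -1/48 - 188 = -9025/48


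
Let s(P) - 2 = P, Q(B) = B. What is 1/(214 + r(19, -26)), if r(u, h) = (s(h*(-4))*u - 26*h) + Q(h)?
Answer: 1/2878 ≈ 0.00034746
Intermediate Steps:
s(P) = 2 + P
r(u, h) = -25*h + u*(2 - 4*h) (r(u, h) = ((2 + h*(-4))*u - 26*h) + h = ((2 - 4*h)*u - 26*h) + h = (u*(2 - 4*h) - 26*h) + h = (-26*h + u*(2 - 4*h)) + h = -25*h + u*(2 - 4*h))
1/(214 + r(19, -26)) = 1/(214 + (-25*(-26) + 2*19 - 4*(-26)*19)) = 1/(214 + (650 + 38 + 1976)) = 1/(214 + 2664) = 1/2878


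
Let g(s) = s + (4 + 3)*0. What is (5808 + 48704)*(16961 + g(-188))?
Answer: 914329776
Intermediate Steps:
g(s) = s (g(s) = s + 7*0 = s + 0 = s)
(5808 + 48704)*(16961 + g(-188)) = (5808 + 48704)*(16961 - 188) = 54512*16773 = 914329776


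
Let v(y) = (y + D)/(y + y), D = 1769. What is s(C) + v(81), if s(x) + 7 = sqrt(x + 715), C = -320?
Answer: 358/81 + sqrt(395) ≈ 24.294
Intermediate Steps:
v(y) = (1769 + y)/(2*y) (v(y) = (y + 1769)/(y + y) = (1769 + y)/((2*y)) = (1769 + y)*(1/(2*y)) = (1769 + y)/(2*y))
s(x) = -7 + sqrt(715 + x) (s(x) = -7 + sqrt(x + 715) = -7 + sqrt(715 + x))
s(C) + v(81) = (-7 + sqrt(715 - 320)) + (1/2)*(1769 + 81)/81 = (-7 + sqrt(395)) + (1/2)*(1/81)*1850 = (-7 + sqrt(395)) + 925/81 = 358/81 + sqrt(395)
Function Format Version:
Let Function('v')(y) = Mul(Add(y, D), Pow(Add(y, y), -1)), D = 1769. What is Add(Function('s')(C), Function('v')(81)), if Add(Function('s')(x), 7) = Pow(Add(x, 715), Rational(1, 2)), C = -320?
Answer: Add(Rational(358, 81), Pow(395, Rational(1, 2))) ≈ 24.294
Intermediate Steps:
Function('v')(y) = Mul(Rational(1, 2), Pow(y, -1), Add(1769, y)) (Function('v')(y) = Mul(Add(y, 1769), Pow(Add(y, y), -1)) = Mul(Add(1769, y), Pow(Mul(2, y), -1)) = Mul(Add(1769, y), Mul(Rational(1, 2), Pow(y, -1))) = Mul(Rational(1, 2), Pow(y, -1), Add(1769, y)))
Function('s')(x) = Add(-7, Pow(Add(715, x), Rational(1, 2))) (Function('s')(x) = Add(-7, Pow(Add(x, 715), Rational(1, 2))) = Add(-7, Pow(Add(715, x), Rational(1, 2))))
Add(Function('s')(C), Function('v')(81)) = Add(Add(-7, Pow(Add(715, -320), Rational(1, 2))), Mul(Rational(1, 2), Pow(81, -1), Add(1769, 81))) = Add(Add(-7, Pow(395, Rational(1, 2))), Mul(Rational(1, 2), Rational(1, 81), 1850)) = Add(Add(-7, Pow(395, Rational(1, 2))), Rational(925, 81)) = Add(Rational(358, 81), Pow(395, Rational(1, 2)))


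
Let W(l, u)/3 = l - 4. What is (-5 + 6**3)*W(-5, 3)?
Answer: -5697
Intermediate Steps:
W(l, u) = -12 + 3*l (W(l, u) = 3*(l - 4) = 3*(-4 + l) = -12 + 3*l)
(-5 + 6**3)*W(-5, 3) = (-5 + 6**3)*(-12 + 3*(-5)) = (-5 + 216)*(-12 - 15) = 211*(-27) = -5697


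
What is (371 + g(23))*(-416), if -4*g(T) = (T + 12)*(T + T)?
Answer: 13104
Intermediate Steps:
g(T) = -T*(12 + T)/2 (g(T) = -(T + 12)*(T + T)/4 = -(12 + T)*2*T/4 = -T*(12 + T)/2)
(371 + g(23))*(-416) = (371 - 1/2*23*(12 + 23))*(-416) = (371 - 1/2*23*35)*(-416) = (371 - 805/2)*(-416) = -63/2*(-416) = 13104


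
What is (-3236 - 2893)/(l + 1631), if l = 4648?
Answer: -2043/2093 ≈ -0.97611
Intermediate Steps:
(-3236 - 2893)/(l + 1631) = (-3236 - 2893)/(4648 + 1631) = -6129/6279 = -6129*1/6279 = -2043/2093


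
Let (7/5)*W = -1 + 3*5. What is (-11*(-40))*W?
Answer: 4400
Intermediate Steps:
W = 10 (W = 5*(-1 + 3*5)/7 = 5*(-1 + 15)/7 = (5/7)*14 = 10)
(-11*(-40))*W = -11*(-40)*10 = 440*10 = 4400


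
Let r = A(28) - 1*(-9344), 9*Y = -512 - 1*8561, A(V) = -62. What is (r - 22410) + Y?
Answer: -127225/9 ≈ -14136.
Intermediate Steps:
Y = -9073/9 (Y = (-512 - 1*8561)/9 = (-512 - 8561)/9 = (⅑)*(-9073) = -9073/9 ≈ -1008.1)
r = 9282 (r = -62 - 1*(-9344) = -62 + 9344 = 9282)
(r - 22410) + Y = (9282 - 22410) - 9073/9 = -13128 - 9073/9 = -127225/9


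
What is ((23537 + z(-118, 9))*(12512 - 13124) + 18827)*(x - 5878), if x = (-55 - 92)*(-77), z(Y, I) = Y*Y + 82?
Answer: -124911697649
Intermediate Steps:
z(Y, I) = 82 + Y**2 (z(Y, I) = Y**2 + 82 = 82 + Y**2)
x = 11319 (x = -147*(-77) = 11319)
((23537 + z(-118, 9))*(12512 - 13124) + 18827)*(x - 5878) = ((23537 + (82 + (-118)**2))*(12512 - 13124) + 18827)*(11319 - 5878) = ((23537 + (82 + 13924))*(-612) + 18827)*5441 = ((23537 + 14006)*(-612) + 18827)*5441 = (37543*(-612) + 18827)*5441 = (-22976316 + 18827)*5441 = -22957489*5441 = -124911697649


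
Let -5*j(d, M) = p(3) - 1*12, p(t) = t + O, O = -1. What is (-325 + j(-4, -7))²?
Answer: 104329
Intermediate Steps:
p(t) = -1 + t (p(t) = t - 1 = -1 + t)
j(d, M) = 2 (j(d, M) = -((-1 + 3) - 1*12)/5 = -(2 - 12)/5 = -⅕*(-10) = 2)
(-325 + j(-4, -7))² = (-325 + 2)² = (-323)² = 104329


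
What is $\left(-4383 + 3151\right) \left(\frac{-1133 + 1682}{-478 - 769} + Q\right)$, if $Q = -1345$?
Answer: $\frac{2067005248}{1247} \approx 1.6576 \cdot 10^{6}$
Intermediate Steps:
$\left(-4383 + 3151\right) \left(\frac{-1133 + 1682}{-478 - 769} + Q\right) = \left(-4383 + 3151\right) \left(\frac{-1133 + 1682}{-478 - 769} - 1345\right) = - 1232 \left(\frac{549}{-1247} - 1345\right) = - 1232 \left(549 \left(- \frac{1}{1247}\right) - 1345\right) = - 1232 \left(- \frac{549}{1247} - 1345\right) = \left(-1232\right) \left(- \frac{1677764}{1247}\right) = \frac{2067005248}{1247}$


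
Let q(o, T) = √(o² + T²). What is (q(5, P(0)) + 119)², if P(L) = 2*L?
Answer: 15376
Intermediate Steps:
q(o, T) = √(T² + o²)
(q(5, P(0)) + 119)² = (√((2*0)² + 5²) + 119)² = (√(0² + 25) + 119)² = (√(0 + 25) + 119)² = (√25 + 119)² = (5 + 119)² = 124² = 15376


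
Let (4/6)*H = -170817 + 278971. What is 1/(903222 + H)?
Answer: 1/1065453 ≈ 9.3857e-7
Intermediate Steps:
H = 162231 (H = 3*(-170817 + 278971)/2 = (3/2)*108154 = 162231)
1/(903222 + H) = 1/(903222 + 162231) = 1/1065453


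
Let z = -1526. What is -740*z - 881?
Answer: 1128359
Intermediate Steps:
-740*z - 881 = -740*(-1526) - 881 = 1129240 - 881 = 1128359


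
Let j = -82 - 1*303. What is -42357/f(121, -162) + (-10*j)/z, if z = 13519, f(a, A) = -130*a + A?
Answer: 57618953/19531268 ≈ 2.9501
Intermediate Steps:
f(a, A) = A - 130*a
j = -385 (j = -82 - 303 = -385)
-42357/f(121, -162) + (-10*j)/z = -42357/(-162 - 130*121) - 10*(-385)/13519 = -42357/(-162 - 15730) + 3850*(1/13519) = -42357/(-15892) + 350/1229 = -42357*(-1/15892) + 350/1229 = 42357/15892 + 350/1229 = 57618953/19531268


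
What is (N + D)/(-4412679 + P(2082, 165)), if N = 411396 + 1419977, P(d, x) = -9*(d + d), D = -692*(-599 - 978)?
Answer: -974219/1483385 ≈ -0.65675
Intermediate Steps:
D = 1091284 (D = -692*(-1577) = 1091284)
P(d, x) = -18*d
N = 1831373
(N + D)/(-4412679 + P(2082, 165)) = (1831373 + 1091284)/(-4412679 - 18*2082) = 2922657/(-4412679 - 37476) = 2922657/(-4450155) = 2922657*(-1/4450155) = -974219/1483385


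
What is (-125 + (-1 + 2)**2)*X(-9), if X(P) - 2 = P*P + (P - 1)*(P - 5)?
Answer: -27652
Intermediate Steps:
X(P) = 2 + P**2 + (-1 + P)*(-5 + P) (X(P) = 2 + (P*P + (P - 1)*(P - 5)) = 2 + (P**2 + (-1 + P)*(-5 + P)) = 2 + P**2 + (-1 + P)*(-5 + P))
(-125 + (-1 + 2)**2)*X(-9) = (-125 + (-1 + 2)**2)*(7 - 6*(-9) + 2*(-9)**2) = (-125 + 1**2)*(7 + 54 + 2*81) = (-125 + 1)*(7 + 54 + 162) = -124*223 = -27652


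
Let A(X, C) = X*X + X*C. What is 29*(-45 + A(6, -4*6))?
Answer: -4437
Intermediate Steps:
A(X, C) = X**2 + C*X
29*(-45 + A(6, -4*6)) = 29*(-45 + 6*(-4*6 + 6)) = 29*(-45 + 6*(-24 + 6)) = 29*(-45 + 6*(-18)) = 29*(-45 - 108) = 29*(-153) = -4437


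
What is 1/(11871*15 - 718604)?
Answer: -1/540539 ≈ -1.8500e-6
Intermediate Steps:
1/(11871*15 - 718604) = 1/(178065 - 718604) = 1/(-540539) = -1/540539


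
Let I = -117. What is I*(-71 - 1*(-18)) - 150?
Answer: 6051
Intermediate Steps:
I*(-71 - 1*(-18)) - 150 = -117*(-71 - 1*(-18)) - 150 = -117*(-71 + 18) - 150 = -117*(-53) - 150 = 6201 - 150 = 6051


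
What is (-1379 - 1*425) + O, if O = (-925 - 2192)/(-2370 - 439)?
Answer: -5064319/2809 ≈ -1802.9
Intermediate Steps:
O = 3117/2809 (O = -3117/(-2809) = -3117*(-1/2809) = 3117/2809 ≈ 1.1096)
(-1379 - 1*425) + O = (-1379 - 1*425) + 3117/2809 = (-1379 - 425) + 3117/2809 = -1804 + 3117/2809 = -5064319/2809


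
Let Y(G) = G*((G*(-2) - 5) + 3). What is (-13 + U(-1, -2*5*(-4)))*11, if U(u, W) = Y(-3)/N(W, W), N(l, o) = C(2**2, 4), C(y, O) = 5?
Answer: -847/5 ≈ -169.40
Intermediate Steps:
N(l, o) = 5
Y(G) = G*(-2 - 2*G) (Y(G) = G*((-2*G - 5) + 3) = G*((-5 - 2*G) + 3) = G*(-2 - 2*G))
U(u, W) = -12/5 (U(u, W) = -2*(-3)*(1 - 3)/5 = -2*(-3)*(-2)*(1/5) = -12*1/5 = -12/5)
(-13 + U(-1, -2*5*(-4)))*11 = (-13 - 12/5)*11 = -77/5*11 = -847/5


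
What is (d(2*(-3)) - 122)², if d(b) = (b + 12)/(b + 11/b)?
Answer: 33292900/2209 ≈ 15071.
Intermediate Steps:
d(b) = (12 + b)/(b + 11/b)
(d(2*(-3)) - 122)² = ((2*(-3))*(12 + 2*(-3))/(11 + (2*(-3))²) - 122)² = (-6*(12 - 6)/(11 + (-6)²) - 122)² = (-6*6/(11 + 36) - 122)² = (-6*6/47 - 122)² = (-6*1/47*6 - 122)² = (-36/47 - 122)² = (-5770/47)² = 33292900/2209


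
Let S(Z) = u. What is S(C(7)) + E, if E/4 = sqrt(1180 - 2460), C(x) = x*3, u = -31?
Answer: -31 + 64*I*sqrt(5) ≈ -31.0 + 143.11*I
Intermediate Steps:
C(x) = 3*x
S(Z) = -31
E = 64*I*sqrt(5) (E = 4*sqrt(1180 - 2460) = 4*sqrt(-1280) = 4*(16*I*sqrt(5)) = 64*I*sqrt(5) ≈ 143.11*I)
S(C(7)) + E = -31 + 64*I*sqrt(5)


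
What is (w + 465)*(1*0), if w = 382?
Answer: 0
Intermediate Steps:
(w + 465)*(1*0) = (382 + 465)*(1*0) = 847*0 = 0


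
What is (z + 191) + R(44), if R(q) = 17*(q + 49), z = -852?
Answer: 920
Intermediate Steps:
R(q) = 833 + 17*q (R(q) = 17*(49 + q) = 833 + 17*q)
(z + 191) + R(44) = (-852 + 191) + (833 + 17*44) = -661 + (833 + 748) = -661 + 1581 = 920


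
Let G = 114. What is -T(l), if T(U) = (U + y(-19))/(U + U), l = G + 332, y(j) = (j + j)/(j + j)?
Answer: -447/892 ≈ -0.50112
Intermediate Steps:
y(j) = 1 (y(j) = (2*j)/((2*j)) = (2*j)*(1/(2*j)) = 1)
l = 446 (l = 114 + 332 = 446)
T(U) = (1 + U)/(2*U) (T(U) = (U + 1)/(U + U) = (1 + U)/((2*U)) = (1 + U)*(1/(2*U)) = (1 + U)/(2*U))
-T(l) = -(1 + 446)/(2*446) = -447/(2*446) = -1*447/892 = -447/892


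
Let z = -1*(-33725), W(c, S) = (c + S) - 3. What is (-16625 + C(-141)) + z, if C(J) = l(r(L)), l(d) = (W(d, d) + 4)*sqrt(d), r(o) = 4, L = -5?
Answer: 17118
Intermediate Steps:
W(c, S) = -3 + S + c (W(c, S) = (S + c) - 3 = -3 + S + c)
z = 33725
l(d) = sqrt(d)*(1 + 2*d) (l(d) = ((-3 + d + d) + 4)*sqrt(d) = ((-3 + 2*d) + 4)*sqrt(d) = (1 + 2*d)*sqrt(d) = sqrt(d)*(1 + 2*d))
C(J) = 18 (C(J) = sqrt(4)*(1 + 2*4) = 2*(1 + 8) = 2*9 = 18)
(-16625 + C(-141)) + z = (-16625 + 18) + 33725 = -16607 + 33725 = 17118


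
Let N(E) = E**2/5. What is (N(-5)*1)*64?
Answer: 320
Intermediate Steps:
N(E) = E**2/5 (N(E) = E**2*(1/5) = E**2/5)
(N(-5)*1)*64 = (((1/5)*(-5)**2)*1)*64 = (((1/5)*25)*1)*64 = (5*1)*64 = 5*64 = 320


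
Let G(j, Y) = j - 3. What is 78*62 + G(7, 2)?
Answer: 4840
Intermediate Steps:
G(j, Y) = -3 + j
78*62 + G(7, 2) = 78*62 + (-3 + 7) = 4836 + 4 = 4840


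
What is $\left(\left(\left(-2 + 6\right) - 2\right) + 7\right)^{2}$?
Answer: $81$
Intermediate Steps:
$\left(\left(\left(-2 + 6\right) - 2\right) + 7\right)^{2} = \left(\left(4 - 2\right) + 7\right)^{2} = \left(2 + 7\right)^{2} = 9^{2} = 81$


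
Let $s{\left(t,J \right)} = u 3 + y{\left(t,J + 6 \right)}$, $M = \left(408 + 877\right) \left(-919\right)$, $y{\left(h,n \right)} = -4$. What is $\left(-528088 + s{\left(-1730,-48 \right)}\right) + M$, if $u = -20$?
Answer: $-1709067$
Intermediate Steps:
$M = -1180915$ ($M = 1285 \left(-919\right) = -1180915$)
$s{\left(t,J \right)} = -64$ ($s{\left(t,J \right)} = \left(-20\right) 3 - 4 = -60 - 4 = -64$)
$\left(-528088 + s{\left(-1730,-48 \right)}\right) + M = \left(-528088 - 64\right) - 1180915 = -528152 - 1180915 = -1709067$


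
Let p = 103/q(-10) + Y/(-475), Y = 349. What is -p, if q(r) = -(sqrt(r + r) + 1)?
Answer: 56254/9975 - 206*I*sqrt(5)/21 ≈ 5.6395 - 21.935*I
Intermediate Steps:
q(r) = -1 - sqrt(2)*sqrt(r) (q(r) = -(sqrt(2*r) + 1) = -(sqrt(2)*sqrt(r) + 1) = -(1 + sqrt(2)*sqrt(r)) = -1 - sqrt(2)*sqrt(r))
p = -349/475 + 103/(-1 - 2*I*sqrt(5)) (p = 103/(-1 - sqrt(2)*sqrt(-10)) + 349/(-475) = 103/(-1 - sqrt(2)*I*sqrt(10)) + 349*(-1/475) = 103/(-1 - 2*I*sqrt(5)) - 349/475 = -349/475 + 103/(-1 - 2*I*sqrt(5)) ≈ -5.6395 + 21.935*I)
-p = -2*(-349*sqrt(5) + 24637*I)/(475*(-I + 2*sqrt(5)))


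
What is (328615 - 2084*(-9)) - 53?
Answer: 347318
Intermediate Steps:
(328615 - 2084*(-9)) - 53 = (328615 + 18756) - 53 = 347371 - 53 = 347318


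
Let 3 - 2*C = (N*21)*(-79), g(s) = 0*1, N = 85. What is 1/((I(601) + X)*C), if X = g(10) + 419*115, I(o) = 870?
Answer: 1/3458818995 ≈ 2.8912e-10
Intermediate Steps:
g(s) = 0
X = 48185 (X = 0 + 419*115 = 0 + 48185 = 48185)
C = 70509 (C = 3/2 - 85*21*(-79)/2 = 3/2 - 1785*(-79)/2 = 3/2 - ½*(-141015) = 3/2 + 141015/2 = 70509)
1/((I(601) + X)*C) = 1/((870 + 48185)*70509) = (1/70509)/49055 = (1/49055)*(1/70509) = 1/3458818995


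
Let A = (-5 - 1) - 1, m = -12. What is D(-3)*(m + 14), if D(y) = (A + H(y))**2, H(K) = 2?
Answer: 50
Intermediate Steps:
A = -7 (A = -6 - 1 = -7)
D(y) = 25 (D(y) = (-7 + 2)**2 = (-5)**2 = 25)
D(-3)*(m + 14) = 25*(-12 + 14) = 25*2 = 50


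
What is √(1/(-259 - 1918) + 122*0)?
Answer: I*√2177/2177 ≈ 0.021432*I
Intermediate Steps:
√(1/(-259 - 1918) + 122*0) = √(1/(-2177) + 0) = √(-1/2177 + 0) = √(-1/2177) = I*√2177/2177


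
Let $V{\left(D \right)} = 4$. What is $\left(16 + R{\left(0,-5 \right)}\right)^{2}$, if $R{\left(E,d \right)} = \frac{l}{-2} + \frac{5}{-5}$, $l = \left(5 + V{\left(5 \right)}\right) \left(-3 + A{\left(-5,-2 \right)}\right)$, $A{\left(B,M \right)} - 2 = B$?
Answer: $1764$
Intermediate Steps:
$A{\left(B,M \right)} = 2 + B$
$l = -54$ ($l = \left(5 + 4\right) \left(-3 + \left(2 - 5\right)\right) = 9 \left(-3 - 3\right) = 9 \left(-6\right) = -54$)
$R{\left(E,d \right)} = 26$ ($R{\left(E,d \right)} = - \frac{54}{-2} + \frac{5}{-5} = \left(-54\right) \left(- \frac{1}{2}\right) + 5 \left(- \frac{1}{5}\right) = 27 - 1 = 26$)
$\left(16 + R{\left(0,-5 \right)}\right)^{2} = \left(16 + 26\right)^{2} = 42^{2} = 1764$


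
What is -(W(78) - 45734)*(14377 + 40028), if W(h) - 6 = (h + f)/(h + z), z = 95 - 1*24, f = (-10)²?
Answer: 370677260070/149 ≈ 2.4878e+9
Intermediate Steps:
f = 100
z = 71 (z = 95 - 24 = 71)
W(h) = 6 + (100 + h)/(71 + h) (W(h) = 6 + (h + 100)/(h + 71) = 6 + (100 + h)/(71 + h))
-(W(78) - 45734)*(14377 + 40028) = -((526 + 7*78)/(71 + 78) - 45734)*(14377 + 40028) = -((526 + 546)/149 - 45734)*54405 = -((1/149)*1072 - 45734)*54405 = -(1072/149 - 45734)*54405 = -(-6813294)*54405/149 = -1*(-370677260070/149) = 370677260070/149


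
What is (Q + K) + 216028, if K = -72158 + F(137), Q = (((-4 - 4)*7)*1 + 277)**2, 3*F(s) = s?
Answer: 578270/3 ≈ 1.9276e+5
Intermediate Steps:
F(s) = s/3
Q = 48841 (Q = (-8*7*1 + 277)**2 = (-56*1 + 277)**2 = (-56 + 277)**2 = 221**2 = 48841)
K = -216337/3 (K = -72158 + (1/3)*137 = -72158 + 137/3 = -216337/3 ≈ -72112.)
(Q + K) + 216028 = (48841 - 216337/3) + 216028 = -69814/3 + 216028 = 578270/3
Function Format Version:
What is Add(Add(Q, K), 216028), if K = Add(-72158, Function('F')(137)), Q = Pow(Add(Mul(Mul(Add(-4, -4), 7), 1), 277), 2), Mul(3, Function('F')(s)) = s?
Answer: Rational(578270, 3) ≈ 1.9276e+5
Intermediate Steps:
Function('F')(s) = Mul(Rational(1, 3), s)
Q = 48841 (Q = Pow(Add(Mul(Mul(-8, 7), 1), 277), 2) = Pow(Add(Mul(-56, 1), 277), 2) = Pow(Add(-56, 277), 2) = Pow(221, 2) = 48841)
K = Rational(-216337, 3) (K = Add(-72158, Mul(Rational(1, 3), 137)) = Add(-72158, Rational(137, 3)) = Rational(-216337, 3) ≈ -72112.)
Add(Add(Q, K), 216028) = Add(Add(48841, Rational(-216337, 3)), 216028) = Add(Rational(-69814, 3), 216028) = Rational(578270, 3)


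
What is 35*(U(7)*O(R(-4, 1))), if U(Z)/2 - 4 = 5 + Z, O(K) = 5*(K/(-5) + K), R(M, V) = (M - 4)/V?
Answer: -35840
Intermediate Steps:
R(M, V) = (-4 + M)/V
O(K) = 4*K (O(K) = 5*(K*(-⅕) + K) = 5*(-K/5 + K) = 5*(4*K/5) = 4*K)
U(Z) = 18 + 2*Z (U(Z) = 8 + 2*(5 + Z) = 8 + (10 + 2*Z) = 18 + 2*Z)
35*(U(7)*O(R(-4, 1))) = 35*((18 + 2*7)*(4*((-4 - 4)/1))) = 35*((18 + 14)*(4*(1*(-8)))) = 35*(32*(4*(-8))) = 35*(32*(-32)) = 35*(-1024) = -35840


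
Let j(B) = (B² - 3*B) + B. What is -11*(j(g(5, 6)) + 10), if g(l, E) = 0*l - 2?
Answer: -198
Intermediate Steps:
g(l, E) = -2 (g(l, E) = 0 - 2 = -2)
j(B) = B² - 2*B
-11*(j(g(5, 6)) + 10) = -11*(-2*(-2 - 2) + 10) = -11*(-2*(-4) + 10) = -11*(8 + 10) = -11*18 = -198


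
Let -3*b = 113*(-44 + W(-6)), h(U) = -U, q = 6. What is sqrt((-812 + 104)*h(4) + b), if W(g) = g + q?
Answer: 2*sqrt(10101)/3 ≈ 67.002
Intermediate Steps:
W(g) = 6 + g (W(g) = g + 6 = 6 + g)
b = 4972/3 (b = -113*(-44 + (6 - 6))/3 = -113*(-44 + 0)/3 = -113*(-44)/3 = -1/3*(-4972) = 4972/3 ≈ 1657.3)
sqrt((-812 + 104)*h(4) + b) = sqrt((-812 + 104)*(-1*4) + 4972/3) = sqrt(-708*(-4) + 4972/3) = sqrt(2832 + 4972/3) = sqrt(13468/3) = 2*sqrt(10101)/3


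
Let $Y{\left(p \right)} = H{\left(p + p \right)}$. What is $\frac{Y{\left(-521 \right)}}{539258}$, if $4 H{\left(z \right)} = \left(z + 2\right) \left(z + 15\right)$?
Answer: $\frac{133510}{269629} \approx 0.49516$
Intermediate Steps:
$H{\left(z \right)} = \frac{\left(2 + z\right) \left(15 + z\right)}{4}$ ($H{\left(z \right)} = \frac{\left(z + 2\right) \left(z + 15\right)}{4} = \frac{\left(2 + z\right) \left(15 + z\right)}{4}$)
$Y{\left(p \right)} = \frac{15}{2} + p^{2} + \frac{17 p}{2}$ ($Y{\left(p \right)} = \frac{15}{2} + \frac{\left(p + p\right)^{2}}{4} + \frac{17 \left(p + p\right)}{4} = \frac{15}{2} + \frac{\left(2 p\right)^{2}}{4} + \frac{17 \cdot 2 p}{4} = \frac{15}{2} + \frac{4 p^{2}}{4} + \frac{17 p}{2} = \frac{15}{2} + p^{2} + \frac{17 p}{2}$)
$\frac{Y{\left(-521 \right)}}{539258} = \frac{\frac{15}{2} + \left(-521\right)^{2} + \frac{17}{2} \left(-521\right)}{539258} = \left(\frac{15}{2} + 271441 - \frac{8857}{2}\right) \frac{1}{539258} = 267020 \cdot \frac{1}{539258} = \frac{133510}{269629}$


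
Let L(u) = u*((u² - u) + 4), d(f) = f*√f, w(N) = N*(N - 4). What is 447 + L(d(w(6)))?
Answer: -1281 + 41568*√3 ≈ 70717.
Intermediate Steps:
w(N) = N*(-4 + N)
d(f) = f^(3/2)
L(u) = u*(4 + u² - u)
447 + L(d(w(6))) = 447 + (6*(-4 + 6))^(3/2)*(4 + ((6*(-4 + 6))^(3/2))² - (6*(-4 + 6))^(3/2)) = 447 + (6*2)^(3/2)*(4 + ((6*2)^(3/2))² - (6*2)^(3/2)) = 447 + 12^(3/2)*(4 + (12^(3/2))² - 12^(3/2)) = 447 + (24*√3)*(4 + (24*√3)² - 24*√3) = 447 + (24*√3)*(4 + 1728 - 24*√3) = 447 + (24*√3)*(1732 - 24*√3) = 447 + 24*√3*(1732 - 24*√3)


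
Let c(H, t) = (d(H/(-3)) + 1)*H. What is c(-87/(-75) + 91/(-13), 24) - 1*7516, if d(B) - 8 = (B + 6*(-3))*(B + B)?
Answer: -1012999822/140625 ≈ -7203.6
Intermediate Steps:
d(B) = 8 + 2*B*(-18 + B) (d(B) = 8 + (B + 6*(-3))*(B + B) = 8 + (B - 18)*(2*B) = 8 + (-18 + B)*(2*B) = 8 + 2*B*(-18 + B))
c(H, t) = H*(9 + 12*H + 2*H²/9) (c(H, t) = ((8 - 36*H/(-3) + 2*(H/(-3))²) + 1)*H = ((8 - 36*H*(-1)/3 + 2*(H*(-⅓))²) + 1)*H = ((8 - (-12)*H + 2*(-H/3)²) + 1)*H = ((8 + 12*H + 2*(H²/9)) + 1)*H = ((8 + 12*H + 2*H²/9) + 1)*H = (9 + 12*H + 2*H²/9)*H = H*(9 + 12*H + 2*H²/9))
c(-87/(-75) + 91/(-13), 24) - 1*7516 = (-87/(-75) + 91/(-13))*(81 + 2*(-87/(-75) + 91/(-13))² + 108*(-87/(-75) + 91/(-13)))/9 - 1*7516 = (-87*(-1/75) + 91*(-1/13))*(81 + 2*(-87*(-1/75) + 91*(-1/13))² + 108*(-87*(-1/75) + 91*(-1/13)))/9 - 7516 = (29/25 - 7)*(81 + 2*(29/25 - 7)² + 108*(29/25 - 7))/9 - 7516 = (⅑)*(-146/25)*(81 + 2*(-146/25)² + 108*(-146/25)) - 7516 = (⅑)*(-146/25)*(81 + 2*(21316/625) - 15768/25) - 7516 = (⅑)*(-146/25)*(81 + 42632/625 - 15768/25) - 7516 = (⅑)*(-146/25)*(-300943/625) - 7516 = 43937678/140625 - 7516 = -1012999822/140625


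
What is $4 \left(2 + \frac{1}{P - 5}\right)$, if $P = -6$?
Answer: $\frac{84}{11} \approx 7.6364$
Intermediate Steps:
$4 \left(2 + \frac{1}{P - 5}\right) = 4 \left(2 + \frac{1}{-6 - 5}\right) = 4 \left(2 + \frac{1}{-11}\right) = 4 \left(2 - \frac{1}{11}\right) = 4 \cdot \frac{21}{11} = \frac{84}{11}$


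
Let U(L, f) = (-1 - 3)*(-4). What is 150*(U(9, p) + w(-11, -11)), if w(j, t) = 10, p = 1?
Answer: 3900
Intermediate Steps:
U(L, f) = 16 (U(L, f) = -4*(-4) = 16)
150*(U(9, p) + w(-11, -11)) = 150*(16 + 10) = 150*26 = 3900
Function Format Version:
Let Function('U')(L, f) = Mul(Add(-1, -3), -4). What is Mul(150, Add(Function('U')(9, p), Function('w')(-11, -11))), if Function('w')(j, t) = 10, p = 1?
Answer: 3900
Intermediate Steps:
Function('U')(L, f) = 16 (Function('U')(L, f) = Mul(-4, -4) = 16)
Mul(150, Add(Function('U')(9, p), Function('w')(-11, -11))) = Mul(150, Add(16, 10)) = Mul(150, 26) = 3900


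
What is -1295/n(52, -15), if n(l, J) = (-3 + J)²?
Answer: -1295/324 ≈ -3.9969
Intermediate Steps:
-1295/n(52, -15) = -1295/(-3 - 15)² = -1295/((-18)²) = -1295/324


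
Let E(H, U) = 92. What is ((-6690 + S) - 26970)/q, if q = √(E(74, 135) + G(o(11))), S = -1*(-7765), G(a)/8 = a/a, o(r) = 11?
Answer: -5179/2 ≈ -2589.5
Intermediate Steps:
G(a) = 8 (G(a) = 8*(a/a) = 8*1 = 8)
S = 7765
q = 10 (q = √(92 + 8) = √100 = 10)
((-6690 + S) - 26970)/q = ((-6690 + 7765) - 26970)/10 = (1075 - 26970)*(⅒) = -25895*⅒ = -5179/2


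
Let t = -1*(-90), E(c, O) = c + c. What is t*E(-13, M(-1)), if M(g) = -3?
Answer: -2340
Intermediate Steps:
E(c, O) = 2*c
t = 90
t*E(-13, M(-1)) = 90*(2*(-13)) = 90*(-26) = -2340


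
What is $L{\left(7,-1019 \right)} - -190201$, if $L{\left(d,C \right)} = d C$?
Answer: $183068$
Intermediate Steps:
$L{\left(d,C \right)} = C d$
$L{\left(7,-1019 \right)} - -190201 = \left(-1019\right) 7 - -190201 = -7133 + 190201 = 183068$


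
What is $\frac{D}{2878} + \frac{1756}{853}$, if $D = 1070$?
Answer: $\frac{2983239}{1227467} \approx 2.4304$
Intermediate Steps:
$\frac{D}{2878} + \frac{1756}{853} = \frac{1070}{2878} + \frac{1756}{853} = 1070 \cdot \frac{1}{2878} + 1756 \cdot \frac{1}{853} = \frac{535}{1439} + \frac{1756}{853} = \frac{2983239}{1227467}$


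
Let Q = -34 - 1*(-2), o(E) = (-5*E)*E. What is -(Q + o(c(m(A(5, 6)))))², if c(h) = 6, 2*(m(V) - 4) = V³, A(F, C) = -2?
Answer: -44944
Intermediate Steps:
m(V) = 4 + V³/2
o(E) = -5*E²
Q = -32 (Q = -34 + 2 = -32)
-(Q + o(c(m(A(5, 6)))))² = -(-32 - 5*6²)² = -(-32 - 5*36)² = -(-32 - 180)² = -1*(-212)² = -1*44944 = -44944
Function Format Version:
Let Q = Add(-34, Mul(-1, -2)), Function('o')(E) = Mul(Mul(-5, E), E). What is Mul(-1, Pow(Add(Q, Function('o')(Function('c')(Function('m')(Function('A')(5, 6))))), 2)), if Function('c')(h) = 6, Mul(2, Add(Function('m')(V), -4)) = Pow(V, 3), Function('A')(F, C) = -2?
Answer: -44944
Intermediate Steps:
Function('m')(V) = Add(4, Mul(Rational(1, 2), Pow(V, 3)))
Function('o')(E) = Mul(-5, Pow(E, 2))
Q = -32 (Q = Add(-34, 2) = -32)
Mul(-1, Pow(Add(Q, Function('o')(Function('c')(Function('m')(Function('A')(5, 6))))), 2)) = Mul(-1, Pow(Add(-32, Mul(-5, Pow(6, 2))), 2)) = Mul(-1, Pow(Add(-32, Mul(-5, 36)), 2)) = Mul(-1, Pow(Add(-32, -180), 2)) = Mul(-1, Pow(-212, 2)) = Mul(-1, 44944) = -44944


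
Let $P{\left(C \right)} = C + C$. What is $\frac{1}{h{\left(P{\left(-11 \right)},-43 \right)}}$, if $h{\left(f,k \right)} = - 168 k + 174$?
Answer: $\frac{1}{7398} \approx 0.00013517$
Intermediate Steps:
$P{\left(C \right)} = 2 C$
$h{\left(f,k \right)} = 174 - 168 k$
$\frac{1}{h{\left(P{\left(-11 \right)},-43 \right)}} = \frac{1}{174 - -7224} = \frac{1}{174 + 7224} = \frac{1}{7398}$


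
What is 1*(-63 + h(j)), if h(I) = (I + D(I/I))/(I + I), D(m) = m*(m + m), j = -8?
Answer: -501/8 ≈ -62.625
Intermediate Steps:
D(m) = 2*m² (D(m) = m*(2*m) = 2*m²)
h(I) = (2 + I)/(2*I) (h(I) = (I + 2*(I/I)²)/(I + I) = (I + 2*1²)/((2*I)) = (I + 2*1)*(1/(2*I)) = (I + 2)*(1/(2*I)) = (2 + I)*(1/(2*I)) = (2 + I)/(2*I))
1*(-63 + h(j)) = 1*(-63 + (½)*(2 - 8)/(-8)) = 1*(-63 + (½)*(-⅛)*(-6)) = 1*(-63 + 3/8) = 1*(-501/8) = -501/8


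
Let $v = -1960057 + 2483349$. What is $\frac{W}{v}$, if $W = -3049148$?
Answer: $- \frac{762287}{130823} \approx -5.8269$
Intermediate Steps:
$v = 523292$
$\frac{W}{v} = - \frac{3049148}{523292} = \left(-3049148\right) \frac{1}{523292} = - \frac{762287}{130823}$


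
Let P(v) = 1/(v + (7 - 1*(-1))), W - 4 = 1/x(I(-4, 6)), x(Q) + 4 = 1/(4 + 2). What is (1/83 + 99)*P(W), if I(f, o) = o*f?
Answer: 94507/11205 ≈ 8.4344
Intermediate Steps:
I(f, o) = f*o
x(Q) = -23/6 (x(Q) = -4 + 1/(4 + 2) = -4 + 1/6 = -4 + ⅙ = -23/6)
W = 86/23 (W = 4 + 1/(-23/6) = 4 - 6/23 = 86/23 ≈ 3.7391)
P(v) = 1/(8 + v) (P(v) = 1/(v + (7 + 1)) = 1/(v + 8) = 1/(8 + v))
(1/83 + 99)*P(W) = (1/83 + 99)/(8 + 86/23) = (1/83 + 99)/(270/23) = (8218/83)*(23/270) = 94507/11205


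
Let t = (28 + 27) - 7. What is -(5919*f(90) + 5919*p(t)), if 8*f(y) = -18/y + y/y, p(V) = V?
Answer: -2847039/10 ≈ -2.8470e+5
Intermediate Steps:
t = 48 (t = 55 - 7 = 48)
f(y) = 1/8 - 9/(4*y) (f(y) = (-18/y + y/y)/8 = (-18/y + 1)/8 = (1 - 18/y)/8 = 1/8 - 9/(4*y))
-(5919*f(90) + 5919*p(t)) = -5919/(1/(48 + (1/8)*(-18 + 90)/90)) = -5919/(1/(48 + (1/8)*(1/90)*72)) = -5919/(1/(48 + 1/10)) = -5919/(1/(481/10)) = -5919/10/481 = -5919*481/10 = -2847039/10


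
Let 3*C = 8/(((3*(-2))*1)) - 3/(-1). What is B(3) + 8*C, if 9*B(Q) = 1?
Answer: 41/9 ≈ 4.5556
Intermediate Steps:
B(Q) = ⅑ (B(Q) = (⅑)*1 = ⅑)
C = 5/9 (C = (8/(((3*(-2))*1)) - 3/(-1))/3 = (8/((-6*1)) - 3*(-1))/3 = (8/(-6) + 3)/3 = (8*(-⅙) + 3)/3 = (-4/3 + 3)/3 = (⅓)*(5/3) = 5/9 ≈ 0.55556)
B(3) + 8*C = ⅑ + 8*(5/9) = ⅑ + 40/9 = 41/9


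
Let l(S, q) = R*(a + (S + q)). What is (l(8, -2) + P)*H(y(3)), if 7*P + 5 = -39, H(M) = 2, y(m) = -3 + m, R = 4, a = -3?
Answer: 80/7 ≈ 11.429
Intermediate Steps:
P = -44/7 (P = -5/7 + (⅐)*(-39) = -5/7 - 39/7 = -44/7 ≈ -6.2857)
l(S, q) = -12 + 4*S + 4*q (l(S, q) = 4*(-3 + (S + q)) = 4*(-3 + S + q) = -12 + 4*S + 4*q)
(l(8, -2) + P)*H(y(3)) = ((-12 + 4*8 + 4*(-2)) - 44/7)*2 = ((-12 + 32 - 8) - 44/7)*2 = (12 - 44/7)*2 = (40/7)*2 = 80/7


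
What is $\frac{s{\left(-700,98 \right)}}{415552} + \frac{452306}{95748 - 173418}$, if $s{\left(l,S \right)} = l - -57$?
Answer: $- \frac{94003302361}{16137961920} \approx -5.825$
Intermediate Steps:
$s{\left(l,S \right)} = 57 + l$ ($s{\left(l,S \right)} = l + 57 = 57 + l$)
$\frac{s{\left(-700,98 \right)}}{415552} + \frac{452306}{95748 - 173418} = \frac{57 - 700}{415552} + \frac{452306}{95748 - 173418} = \left(-643\right) \frac{1}{415552} + \frac{452306}{95748 - 173418} = - \frac{643}{415552} + \frac{452306}{-77670} = - \frac{643}{415552} + 452306 \left(- \frac{1}{77670}\right) = - \frac{643}{415552} - \frac{226153}{38835} = - \frac{94003302361}{16137961920}$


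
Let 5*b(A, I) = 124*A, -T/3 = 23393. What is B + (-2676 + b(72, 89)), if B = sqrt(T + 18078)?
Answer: -4452/5 + 3*I*sqrt(5789) ≈ -890.4 + 228.26*I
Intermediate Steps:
T = -70179 (T = -3*23393 = -70179)
b(A, I) = 124*A/5 (b(A, I) = (124*A)/5 = 124*A/5)
B = 3*I*sqrt(5789) (B = sqrt(-70179 + 18078) = sqrt(-52101) = 3*I*sqrt(5789) ≈ 228.26*I)
B + (-2676 + b(72, 89)) = 3*I*sqrt(5789) + (-2676 + (124/5)*72) = 3*I*sqrt(5789) + (-2676 + 8928/5) = 3*I*sqrt(5789) - 4452/5 = -4452/5 + 3*I*sqrt(5789)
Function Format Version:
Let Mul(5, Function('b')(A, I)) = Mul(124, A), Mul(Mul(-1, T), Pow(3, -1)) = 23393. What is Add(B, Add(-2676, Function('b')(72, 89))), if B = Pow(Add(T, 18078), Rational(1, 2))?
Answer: Add(Rational(-4452, 5), Mul(3, I, Pow(5789, Rational(1, 2)))) ≈ Add(-890.40, Mul(228.26, I))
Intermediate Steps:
T = -70179 (T = Mul(-3, 23393) = -70179)
Function('b')(A, I) = Mul(Rational(124, 5), A) (Function('b')(A, I) = Mul(Rational(1, 5), Mul(124, A)) = Mul(Rational(124, 5), A))
B = Mul(3, I, Pow(5789, Rational(1, 2))) (B = Pow(Add(-70179, 18078), Rational(1, 2)) = Pow(-52101, Rational(1, 2)) = Mul(3, I, Pow(5789, Rational(1, 2))) ≈ Mul(228.26, I))
Add(B, Add(-2676, Function('b')(72, 89))) = Add(Mul(3, I, Pow(5789, Rational(1, 2))), Add(-2676, Mul(Rational(124, 5), 72))) = Add(Mul(3, I, Pow(5789, Rational(1, 2))), Add(-2676, Rational(8928, 5))) = Add(Mul(3, I, Pow(5789, Rational(1, 2))), Rational(-4452, 5)) = Add(Rational(-4452, 5), Mul(3, I, Pow(5789, Rational(1, 2))))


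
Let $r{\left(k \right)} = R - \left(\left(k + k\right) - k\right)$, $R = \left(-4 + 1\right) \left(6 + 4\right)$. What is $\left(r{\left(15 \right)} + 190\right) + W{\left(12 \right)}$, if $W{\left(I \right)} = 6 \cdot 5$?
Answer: $175$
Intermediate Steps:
$W{\left(I \right)} = 30$
$R = -30$ ($R = \left(-3\right) 10 = -30$)
$r{\left(k \right)} = -30 - k$ ($r{\left(k \right)} = -30 - \left(\left(k + k\right) - k\right) = -30 - \left(2 k - k\right) = -30 - k$)
$\left(r{\left(15 \right)} + 190\right) + W{\left(12 \right)} = \left(\left(-30 - 15\right) + 190\right) + 30 = \left(-45 + 190\right) + 30 = 145 + 30 = 175$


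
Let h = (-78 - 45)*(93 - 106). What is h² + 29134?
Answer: 2585935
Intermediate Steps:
h = 1599 (h = -123*(-13) = 1599)
h² + 29134 = 1599² + 29134 = 2556801 + 29134 = 2585935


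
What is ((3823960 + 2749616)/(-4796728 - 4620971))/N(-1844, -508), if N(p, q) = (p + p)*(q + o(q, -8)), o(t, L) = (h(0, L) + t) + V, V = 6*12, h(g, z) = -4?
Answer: -273899/1371932719524 ≈ -1.9964e-7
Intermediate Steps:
V = 72
o(t, L) = 68 + t (o(t, L) = (-4 + t) + 72 = 68 + t)
N(p, q) = 2*p*(68 + 2*q) (N(p, q) = (p + p)*(q + (68 + q)) = (2*p)*(68 + 2*q) = 2*p*(68 + 2*q))
((3823960 + 2749616)/(-4796728 - 4620971))/N(-1844, -508) = ((3823960 + 2749616)/(-4796728 - 4620971))/((4*(-1844)*(34 - 508))) = (6573576/(-9417699))/((4*(-1844)*(-474))) = (6573576*(-1/9417699))/3496224 = -2191192/3139233*1/3496224 = -273899/1371932719524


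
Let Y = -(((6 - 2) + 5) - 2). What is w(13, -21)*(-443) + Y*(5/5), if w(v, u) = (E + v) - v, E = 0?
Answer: -7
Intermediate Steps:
Y = -7 (Y = -((4 + 5) - 2) = -(9 - 2) = -1*7 = -7)
w(v, u) = 0 (w(v, u) = (0 + v) - v = v - v = 0)
w(13, -21)*(-443) + Y*(5/5) = 0*(-443) - 35/5 = 0 - 35/5 = 0 - 7*1 = 0 - 7 = -7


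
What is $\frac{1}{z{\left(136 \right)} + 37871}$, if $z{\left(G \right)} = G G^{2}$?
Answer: $\frac{1}{2553327} \approx 3.9165 \cdot 10^{-7}$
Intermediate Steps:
$z{\left(G \right)} = G^{3}$
$\frac{1}{z{\left(136 \right)} + 37871} = \frac{1}{136^{3} + 37871} = \frac{1}{2515456 + 37871} = \frac{1}{2553327}$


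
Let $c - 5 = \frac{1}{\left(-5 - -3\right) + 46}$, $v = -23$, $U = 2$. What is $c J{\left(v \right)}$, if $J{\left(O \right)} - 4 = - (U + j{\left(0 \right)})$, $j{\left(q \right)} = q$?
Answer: $\frac{221}{22} \approx 10.045$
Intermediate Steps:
$c = \frac{221}{44}$ ($c = 5 + \frac{1}{\left(-5 - -3\right) + 46} = 5 + \frac{1}{\left(-5 + 3\right) + 46} = 5 + \frac{1}{-2 + 46} = 5 + \frac{1}{44} = \frac{221}{44} \approx 5.0227$)
$J{\left(O \right)} = 2$ ($J{\left(O \right)} = 4 - \left(2 + 0\right) = 4 - 2 = 2$)
$c J{\left(v \right)} = \frac{221}{44} \cdot 2 = \frac{221}{22}$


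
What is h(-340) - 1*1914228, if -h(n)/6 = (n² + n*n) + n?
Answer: -3299388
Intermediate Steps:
h(n) = -12*n² - 6*n (h(n) = -6*((n² + n*n) + n) = -6*((n² + n²) + n) = -6*(2*n² + n) = -6*(n + 2*n²) = -12*n² - 6*n)
h(-340) - 1*1914228 = -6*(-340)*(1 + 2*(-340)) - 1*1914228 = -6*(-340)*(1 - 680) - 1914228 = -6*(-340)*(-679) - 1914228 = -1385160 - 1914228 = -3299388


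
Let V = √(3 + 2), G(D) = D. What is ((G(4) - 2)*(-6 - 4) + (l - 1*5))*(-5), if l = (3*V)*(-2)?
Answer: 125 + 30*√5 ≈ 192.08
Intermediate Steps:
V = √5 ≈ 2.2361
l = -6*√5 (l = (3*√5)*(-2) = -6*√5 ≈ -13.416)
((G(4) - 2)*(-6 - 4) + (l - 1*5))*(-5) = ((4 - 2)*(-6 - 4) + (-6*√5 - 1*5))*(-5) = (2*(-10) + (-6*√5 - 5))*(-5) = (-20 + (-5 - 6*√5))*(-5) = (-25 - 6*√5)*(-5) = 125 + 30*√5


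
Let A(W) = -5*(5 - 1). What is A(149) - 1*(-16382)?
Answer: 16362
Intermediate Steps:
A(W) = -20 (A(W) = -5*4 = -20)
A(149) - 1*(-16382) = -20 - 1*(-16382) = -20 + 16382 = 16362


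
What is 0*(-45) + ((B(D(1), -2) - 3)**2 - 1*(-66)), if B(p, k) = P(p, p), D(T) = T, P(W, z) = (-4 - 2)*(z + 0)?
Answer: 147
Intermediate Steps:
P(W, z) = -6*z
B(p, k) = -6*p
0*(-45) + ((B(D(1), -2) - 3)**2 - 1*(-66)) = 0*(-45) + ((-6*1 - 3)**2 - 1*(-66)) = 0 + ((-6 - 3)**2 + 66) = 0 + ((-9)**2 + 66) = 0 + (81 + 66) = 0 + 147 = 147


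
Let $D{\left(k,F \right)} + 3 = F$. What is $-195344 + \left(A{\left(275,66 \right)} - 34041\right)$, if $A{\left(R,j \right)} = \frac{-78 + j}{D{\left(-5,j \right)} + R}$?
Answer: $- \frac{38766071}{169} \approx -2.2939 \cdot 10^{5}$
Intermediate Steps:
$D{\left(k,F \right)} = -3 + F$
$A{\left(R,j \right)} = \frac{-78 + j}{-3 + R + j}$ ($A{\left(R,j \right)} = \frac{-78 + j}{\left(-3 + j\right) + R} = \frac{-78 + j}{-3 + R + j}$)
$-195344 + \left(A{\left(275,66 \right)} - 34041\right) = -195344 - \left(34041 - \frac{-78 + 66}{-3 + 275 + 66}\right) = -195344 - \left(34041 - \frac{1}{338} \left(-12\right)\right) = -195344 + \left(\frac{1}{338} \left(-12\right) - 34041\right) = -195344 - \frac{5752935}{169} = - \frac{38766071}{169}$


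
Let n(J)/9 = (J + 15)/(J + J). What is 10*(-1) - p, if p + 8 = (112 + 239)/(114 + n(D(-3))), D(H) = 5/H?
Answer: -13/2 ≈ -6.5000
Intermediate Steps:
n(J) = 9*(15 + J)/(2*J) (n(J) = 9*((J + 15)/(J + J)) = 9*((15 + J)/((2*J))) = 9*((15 + J)*(1/(2*J))) = 9*((15 + J)/(2*J)) = 9*(15 + J)/(2*J))
p = -7/2 (p = -8 + (112 + 239)/(114 + 9*(15 + 5/(-3))/(2*((5/(-3))))) = -8 + 351/(114 + 9*(15 + 5*(-1/3))/(2*((5*(-1/3))))) = -8 + 351/(114 + 9*(15 - 5/3)/(2*(-5/3))) = -8 + 351/(114 + (9/2)*(-3/5)*(40/3)) = -8 + 351/(114 - 36) = -8 + 351/78 = -8 + 351*(1/78) = -8 + 9/2 = -7/2 ≈ -3.5000)
10*(-1) - p = 10*(-1) - 1*(-7/2) = -10 + 7/2 = -13/2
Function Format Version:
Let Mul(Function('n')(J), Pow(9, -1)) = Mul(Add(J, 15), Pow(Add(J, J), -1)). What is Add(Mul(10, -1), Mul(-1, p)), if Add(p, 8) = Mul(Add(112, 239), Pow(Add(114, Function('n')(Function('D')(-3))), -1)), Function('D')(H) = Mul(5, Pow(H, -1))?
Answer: Rational(-13, 2) ≈ -6.5000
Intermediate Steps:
Function('n')(J) = Mul(Rational(9, 2), Pow(J, -1), Add(15, J)) (Function('n')(J) = Mul(9, Mul(Add(J, 15), Pow(Add(J, J), -1))) = Mul(9, Mul(Add(15, J), Pow(Mul(2, J), -1))) = Mul(9, Mul(Add(15, J), Mul(Rational(1, 2), Pow(J, -1)))) = Mul(9, Mul(Rational(1, 2), Pow(J, -1), Add(15, J))) = Mul(Rational(9, 2), Pow(J, -1), Add(15, J)))
p = Rational(-7, 2) (p = Add(-8, Mul(Add(112, 239), Pow(Add(114, Mul(Rational(9, 2), Pow(Mul(5, Pow(-3, -1)), -1), Add(15, Mul(5, Pow(-3, -1))))), -1))) = Add(-8, Mul(351, Pow(Add(114, Mul(Rational(9, 2), Pow(Mul(5, Rational(-1, 3)), -1), Add(15, Mul(5, Rational(-1, 3))))), -1))) = Add(-8, Mul(351, Pow(Add(114, Mul(Rational(9, 2), Pow(Rational(-5, 3), -1), Add(15, Rational(-5, 3)))), -1))) = Add(-8, Mul(351, Pow(Add(114, Mul(Rational(9, 2), Rational(-3, 5), Rational(40, 3))), -1))) = Add(-8, Mul(351, Pow(Add(114, -36), -1))) = Add(-8, Mul(351, Pow(78, -1))) = Add(-8, Mul(351, Rational(1, 78))) = Add(-8, Rational(9, 2)) = Rational(-7, 2) ≈ -3.5000)
Add(Mul(10, -1), Mul(-1, p)) = Add(Mul(10, -1), Mul(-1, Rational(-7, 2))) = Add(-10, Rational(7, 2)) = Rational(-13, 2)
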